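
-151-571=-722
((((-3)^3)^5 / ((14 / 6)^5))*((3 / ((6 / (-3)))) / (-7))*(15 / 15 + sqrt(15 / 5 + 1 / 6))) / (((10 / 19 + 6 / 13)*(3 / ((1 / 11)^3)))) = -287078582349*sqrt(114) / 152832639344 -861235747047 / 76416319672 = -31.33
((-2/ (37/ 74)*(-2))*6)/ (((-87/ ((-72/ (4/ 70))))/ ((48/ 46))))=725.40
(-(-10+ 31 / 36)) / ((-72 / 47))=-15463 / 2592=-5.97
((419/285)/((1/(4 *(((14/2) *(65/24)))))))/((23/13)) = 495677/7866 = 63.02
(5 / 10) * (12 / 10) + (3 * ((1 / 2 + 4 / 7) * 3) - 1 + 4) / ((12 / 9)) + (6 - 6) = 2823 / 280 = 10.08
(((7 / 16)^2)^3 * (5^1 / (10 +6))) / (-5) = -117649 / 268435456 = -0.00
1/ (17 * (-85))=-1/ 1445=-0.00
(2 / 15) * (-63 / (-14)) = 3 / 5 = 0.60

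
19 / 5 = 3.80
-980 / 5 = -196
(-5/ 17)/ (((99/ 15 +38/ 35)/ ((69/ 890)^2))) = -33327/ 144890932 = -0.00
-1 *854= -854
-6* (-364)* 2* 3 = 13104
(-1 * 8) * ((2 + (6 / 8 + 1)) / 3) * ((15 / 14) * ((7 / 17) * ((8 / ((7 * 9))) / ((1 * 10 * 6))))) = -10 / 1071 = -0.01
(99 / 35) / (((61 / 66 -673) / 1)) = -6534 / 1552495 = -0.00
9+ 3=12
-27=-27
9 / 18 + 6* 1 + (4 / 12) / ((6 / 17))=67 / 9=7.44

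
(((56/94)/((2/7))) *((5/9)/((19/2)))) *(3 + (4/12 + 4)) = 21560/24111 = 0.89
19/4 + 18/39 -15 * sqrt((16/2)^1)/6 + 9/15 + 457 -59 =104991/260 -5 * sqrt(2) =396.74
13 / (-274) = -13 / 274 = -0.05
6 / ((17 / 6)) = 36 / 17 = 2.12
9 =9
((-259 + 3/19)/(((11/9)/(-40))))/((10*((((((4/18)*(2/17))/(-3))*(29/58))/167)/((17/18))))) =-6408650718/209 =-30663400.56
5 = 5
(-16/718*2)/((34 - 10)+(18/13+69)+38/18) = -936/2026555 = -0.00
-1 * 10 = -10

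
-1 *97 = -97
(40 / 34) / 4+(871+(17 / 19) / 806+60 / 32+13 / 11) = 10015590769 / 11454872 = 874.35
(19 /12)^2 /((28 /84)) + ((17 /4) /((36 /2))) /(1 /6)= 143 /16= 8.94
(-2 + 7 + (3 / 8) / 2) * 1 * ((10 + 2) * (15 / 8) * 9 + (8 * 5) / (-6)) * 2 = 97525 / 48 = 2031.77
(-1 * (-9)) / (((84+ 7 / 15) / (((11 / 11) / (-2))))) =-0.05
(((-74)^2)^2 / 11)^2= 899194740203776 / 121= 7431361489287.40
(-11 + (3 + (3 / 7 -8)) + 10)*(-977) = 38103 / 7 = 5443.29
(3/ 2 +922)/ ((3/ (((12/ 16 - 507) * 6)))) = -3740175/ 4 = -935043.75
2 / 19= 0.11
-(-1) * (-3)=-3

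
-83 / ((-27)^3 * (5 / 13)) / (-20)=-1079 / 1968300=-0.00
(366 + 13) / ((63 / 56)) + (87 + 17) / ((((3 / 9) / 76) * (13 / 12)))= 200024 / 9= 22224.89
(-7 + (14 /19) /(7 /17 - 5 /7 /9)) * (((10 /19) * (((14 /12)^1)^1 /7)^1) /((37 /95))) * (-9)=1213275 /125134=9.70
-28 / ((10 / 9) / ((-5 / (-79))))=-126 / 79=-1.59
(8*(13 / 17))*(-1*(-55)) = 5720 / 17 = 336.47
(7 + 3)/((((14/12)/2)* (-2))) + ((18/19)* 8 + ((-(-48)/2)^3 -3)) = 13820.01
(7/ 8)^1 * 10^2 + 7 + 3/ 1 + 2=199/ 2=99.50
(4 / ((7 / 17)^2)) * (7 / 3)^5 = 396508 / 243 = 1631.72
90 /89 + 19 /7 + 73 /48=156887 /29904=5.25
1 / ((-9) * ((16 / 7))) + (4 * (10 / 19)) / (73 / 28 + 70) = -109109 / 5562288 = -0.02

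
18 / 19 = 0.95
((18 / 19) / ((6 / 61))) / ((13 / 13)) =183 / 19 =9.63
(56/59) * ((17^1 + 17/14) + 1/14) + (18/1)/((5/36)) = 43352/295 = 146.96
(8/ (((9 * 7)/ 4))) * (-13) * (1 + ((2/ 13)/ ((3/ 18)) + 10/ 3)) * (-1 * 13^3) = 14412320/ 189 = 76255.66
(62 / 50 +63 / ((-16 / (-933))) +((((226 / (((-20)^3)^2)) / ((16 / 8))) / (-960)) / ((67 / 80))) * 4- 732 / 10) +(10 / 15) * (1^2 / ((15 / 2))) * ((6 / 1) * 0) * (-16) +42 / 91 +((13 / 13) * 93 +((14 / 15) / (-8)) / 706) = 218137700452121443 / 59032896000000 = 3695.19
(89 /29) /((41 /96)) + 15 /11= 111819 /13079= 8.55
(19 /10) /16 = 19 /160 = 0.12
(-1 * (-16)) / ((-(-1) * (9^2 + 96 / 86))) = 688 / 3531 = 0.19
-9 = -9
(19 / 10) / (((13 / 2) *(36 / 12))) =19 / 195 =0.10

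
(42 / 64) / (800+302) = 0.00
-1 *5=-5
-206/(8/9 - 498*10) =927/22406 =0.04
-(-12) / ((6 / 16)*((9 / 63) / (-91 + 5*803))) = 878976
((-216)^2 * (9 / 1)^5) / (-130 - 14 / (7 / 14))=-1377495072 / 79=-17436646.48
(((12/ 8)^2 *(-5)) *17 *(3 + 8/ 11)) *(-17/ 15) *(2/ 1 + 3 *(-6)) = -142188/ 11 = -12926.18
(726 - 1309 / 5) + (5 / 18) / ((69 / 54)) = 53408 / 115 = 464.42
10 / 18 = 5 / 9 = 0.56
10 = 10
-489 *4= -1956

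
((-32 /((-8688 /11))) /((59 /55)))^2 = 1464100 /1026369369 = 0.00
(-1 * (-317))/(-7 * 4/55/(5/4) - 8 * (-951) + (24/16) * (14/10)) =174350/4185331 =0.04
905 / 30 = 181 / 6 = 30.17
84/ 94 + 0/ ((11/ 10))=42/ 47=0.89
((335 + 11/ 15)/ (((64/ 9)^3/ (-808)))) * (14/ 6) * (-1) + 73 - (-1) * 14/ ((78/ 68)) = 2947977047/ 1597440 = 1845.44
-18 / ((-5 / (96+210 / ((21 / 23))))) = 1173.60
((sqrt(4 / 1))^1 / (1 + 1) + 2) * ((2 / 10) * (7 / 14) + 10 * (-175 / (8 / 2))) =-6561 / 5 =-1312.20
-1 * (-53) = 53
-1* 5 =-5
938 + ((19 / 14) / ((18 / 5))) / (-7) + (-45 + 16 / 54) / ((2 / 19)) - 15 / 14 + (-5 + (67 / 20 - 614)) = -684391 / 6615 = -103.46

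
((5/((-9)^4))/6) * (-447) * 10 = -3725/6561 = -0.57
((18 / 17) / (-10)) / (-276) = 3 / 7820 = 0.00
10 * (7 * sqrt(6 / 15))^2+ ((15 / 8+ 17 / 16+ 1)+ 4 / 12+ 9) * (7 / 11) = 107947 / 528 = 204.45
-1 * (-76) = 76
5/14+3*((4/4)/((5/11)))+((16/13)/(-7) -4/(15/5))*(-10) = 8599/390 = 22.05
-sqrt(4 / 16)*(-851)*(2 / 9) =851 / 9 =94.56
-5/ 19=-0.26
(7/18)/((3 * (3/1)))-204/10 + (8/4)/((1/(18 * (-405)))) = -11826289/810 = -14600.36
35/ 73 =0.48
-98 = -98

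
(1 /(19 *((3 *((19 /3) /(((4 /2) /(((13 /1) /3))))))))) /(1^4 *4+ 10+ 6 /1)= 3 /46930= 0.00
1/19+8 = 153/19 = 8.05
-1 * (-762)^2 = -580644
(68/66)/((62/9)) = 51/341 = 0.15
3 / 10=0.30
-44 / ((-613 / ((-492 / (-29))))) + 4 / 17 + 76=23407008 / 302209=77.45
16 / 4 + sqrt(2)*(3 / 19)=3*sqrt(2) / 19 + 4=4.22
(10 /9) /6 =5 /27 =0.19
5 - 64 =-59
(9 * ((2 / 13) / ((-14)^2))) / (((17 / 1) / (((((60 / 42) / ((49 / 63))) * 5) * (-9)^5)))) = -225.35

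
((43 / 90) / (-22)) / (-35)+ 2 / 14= 0.14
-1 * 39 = -39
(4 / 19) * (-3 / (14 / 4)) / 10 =-12 / 665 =-0.02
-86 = -86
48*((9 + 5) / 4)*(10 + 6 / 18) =1736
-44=-44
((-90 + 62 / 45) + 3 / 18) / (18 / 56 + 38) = -111454 / 48285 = -2.31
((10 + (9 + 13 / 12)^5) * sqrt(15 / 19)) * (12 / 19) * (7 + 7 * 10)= 1997373294917 * sqrt(285) / 7485696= 4504529.99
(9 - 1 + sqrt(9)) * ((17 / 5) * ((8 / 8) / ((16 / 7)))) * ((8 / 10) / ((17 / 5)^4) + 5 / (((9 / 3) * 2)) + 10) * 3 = 83650721 / 157216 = 532.08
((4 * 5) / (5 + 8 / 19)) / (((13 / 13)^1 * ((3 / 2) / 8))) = 6080 / 309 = 19.68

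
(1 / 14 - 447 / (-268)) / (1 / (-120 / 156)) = -1255 / 938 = -1.34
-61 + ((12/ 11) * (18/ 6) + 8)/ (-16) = -2715/ 44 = -61.70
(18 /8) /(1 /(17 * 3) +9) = 0.25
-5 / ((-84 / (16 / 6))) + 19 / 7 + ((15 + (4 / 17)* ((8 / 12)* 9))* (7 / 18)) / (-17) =90947 / 36414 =2.50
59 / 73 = 0.81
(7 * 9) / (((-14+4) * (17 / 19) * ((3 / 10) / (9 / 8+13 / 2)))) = -178.96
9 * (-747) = -6723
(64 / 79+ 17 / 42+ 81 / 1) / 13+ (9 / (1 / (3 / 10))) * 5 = 427549 / 21567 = 19.82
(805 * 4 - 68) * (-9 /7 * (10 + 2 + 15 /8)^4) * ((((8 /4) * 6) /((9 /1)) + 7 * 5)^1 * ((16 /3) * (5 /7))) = -16298762956965 /784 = -20789238465.52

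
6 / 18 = 1 / 3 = 0.33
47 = 47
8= 8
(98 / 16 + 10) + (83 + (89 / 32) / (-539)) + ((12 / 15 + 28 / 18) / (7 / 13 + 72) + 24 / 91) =945938286277 / 9514945440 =99.42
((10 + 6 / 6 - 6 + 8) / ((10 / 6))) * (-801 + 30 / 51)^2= 7220867511 / 1445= 4997140.15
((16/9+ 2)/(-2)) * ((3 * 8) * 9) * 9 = -3672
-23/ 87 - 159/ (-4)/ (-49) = -18341/ 17052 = -1.08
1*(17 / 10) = 17 / 10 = 1.70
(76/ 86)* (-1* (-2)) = 76/ 43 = 1.77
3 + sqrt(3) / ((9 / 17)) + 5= 17 * sqrt(3) / 9 + 8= 11.27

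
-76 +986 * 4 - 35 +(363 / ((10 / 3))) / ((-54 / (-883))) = 336823 / 60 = 5613.72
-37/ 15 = -2.47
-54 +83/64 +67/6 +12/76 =-150949/3648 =-41.38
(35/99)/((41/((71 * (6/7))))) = 710/1353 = 0.52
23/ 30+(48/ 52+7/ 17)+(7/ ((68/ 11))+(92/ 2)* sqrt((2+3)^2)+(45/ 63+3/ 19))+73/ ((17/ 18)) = 549179093/ 1763580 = 311.40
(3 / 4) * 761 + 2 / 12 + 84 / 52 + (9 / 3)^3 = 599.53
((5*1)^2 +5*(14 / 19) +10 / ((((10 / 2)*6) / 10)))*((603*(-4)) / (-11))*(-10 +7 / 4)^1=-1100475 / 19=-57919.74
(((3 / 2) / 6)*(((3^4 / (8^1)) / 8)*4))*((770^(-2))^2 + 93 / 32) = 165504911158287 / 44995892480000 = 3.68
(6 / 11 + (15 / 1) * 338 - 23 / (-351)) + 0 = 19577629 / 3861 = 5070.61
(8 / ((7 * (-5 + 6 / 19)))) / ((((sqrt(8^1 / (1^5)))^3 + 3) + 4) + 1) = 19 / 4361 - 38 * sqrt(2) / 4361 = -0.01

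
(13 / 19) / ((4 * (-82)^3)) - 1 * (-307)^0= -41903981 / 41903968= -1.00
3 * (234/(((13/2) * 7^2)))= 108/49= 2.20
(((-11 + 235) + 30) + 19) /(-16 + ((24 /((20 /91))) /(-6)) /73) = -33215 /1977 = -16.80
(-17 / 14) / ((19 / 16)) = -136 / 133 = -1.02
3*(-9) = -27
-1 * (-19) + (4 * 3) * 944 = 11347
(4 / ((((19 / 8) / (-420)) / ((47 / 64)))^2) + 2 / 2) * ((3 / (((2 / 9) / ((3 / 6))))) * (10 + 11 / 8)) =29919608901 / 5776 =5179987.69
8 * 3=24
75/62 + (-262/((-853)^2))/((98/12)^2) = 131023605891/108313330958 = 1.21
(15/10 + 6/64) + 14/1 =499/32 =15.59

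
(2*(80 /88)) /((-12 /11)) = -5 /3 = -1.67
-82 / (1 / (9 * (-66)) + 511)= -48708 / 303533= -0.16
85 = 85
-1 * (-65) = 65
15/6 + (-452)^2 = 408613/2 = 204306.50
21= 21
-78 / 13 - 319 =-325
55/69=0.80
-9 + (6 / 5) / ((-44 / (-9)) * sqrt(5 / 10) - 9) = -256059 / 27965 - 1188 * sqrt(2) / 27965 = -9.22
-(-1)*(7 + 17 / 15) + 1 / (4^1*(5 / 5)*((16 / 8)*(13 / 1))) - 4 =6463 / 1560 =4.14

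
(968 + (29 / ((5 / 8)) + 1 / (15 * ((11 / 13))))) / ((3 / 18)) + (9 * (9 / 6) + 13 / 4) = 1342797 / 220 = 6103.62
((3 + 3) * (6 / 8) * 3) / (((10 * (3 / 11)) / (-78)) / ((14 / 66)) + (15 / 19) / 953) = -82.31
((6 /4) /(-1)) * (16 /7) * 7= -24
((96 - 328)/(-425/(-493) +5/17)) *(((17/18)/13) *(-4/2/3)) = 972196/100035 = 9.72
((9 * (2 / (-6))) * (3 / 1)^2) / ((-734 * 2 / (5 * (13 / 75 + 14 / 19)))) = 11673 / 139460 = 0.08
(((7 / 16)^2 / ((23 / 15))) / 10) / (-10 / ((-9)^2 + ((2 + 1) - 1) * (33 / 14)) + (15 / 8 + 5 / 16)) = 315 / 52256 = 0.01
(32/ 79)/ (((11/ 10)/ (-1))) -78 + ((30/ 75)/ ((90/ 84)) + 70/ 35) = -4952968/ 65175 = -75.99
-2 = -2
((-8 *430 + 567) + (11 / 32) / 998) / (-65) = 91752117 / 2075840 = 44.20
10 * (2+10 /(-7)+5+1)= 460 /7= 65.71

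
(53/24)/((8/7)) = 371/192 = 1.93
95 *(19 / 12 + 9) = 12065 / 12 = 1005.42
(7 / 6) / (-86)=-7 / 516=-0.01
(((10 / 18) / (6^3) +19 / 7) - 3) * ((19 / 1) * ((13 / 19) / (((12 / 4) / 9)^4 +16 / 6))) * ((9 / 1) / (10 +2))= -50089 / 48608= -1.03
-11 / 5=-2.20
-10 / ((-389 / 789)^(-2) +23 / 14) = -21184940 / 12195677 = -1.74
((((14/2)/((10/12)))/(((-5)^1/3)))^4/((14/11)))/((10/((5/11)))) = 9001692/390625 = 23.04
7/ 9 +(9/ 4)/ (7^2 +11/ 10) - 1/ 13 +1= 68221/ 39078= 1.75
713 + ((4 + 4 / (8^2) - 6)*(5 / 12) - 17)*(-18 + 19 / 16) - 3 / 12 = 3109279 / 3072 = 1012.14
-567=-567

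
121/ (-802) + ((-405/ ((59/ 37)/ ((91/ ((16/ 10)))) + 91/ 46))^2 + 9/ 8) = 3895934743154373125/ 95605305826312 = 40750.19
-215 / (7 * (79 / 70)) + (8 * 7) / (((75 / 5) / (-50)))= -50690 / 237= -213.88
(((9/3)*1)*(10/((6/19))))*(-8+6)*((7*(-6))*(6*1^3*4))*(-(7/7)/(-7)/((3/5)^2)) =76000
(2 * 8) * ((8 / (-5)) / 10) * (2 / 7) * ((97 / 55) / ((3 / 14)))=-24832 / 4125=-6.02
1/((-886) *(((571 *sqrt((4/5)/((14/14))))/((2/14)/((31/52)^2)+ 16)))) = -27584 *sqrt(5)/1701614831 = -0.00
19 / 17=1.12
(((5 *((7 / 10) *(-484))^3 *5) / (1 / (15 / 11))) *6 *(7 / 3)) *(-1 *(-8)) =-148486445184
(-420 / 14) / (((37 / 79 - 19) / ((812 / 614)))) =80185 / 37454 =2.14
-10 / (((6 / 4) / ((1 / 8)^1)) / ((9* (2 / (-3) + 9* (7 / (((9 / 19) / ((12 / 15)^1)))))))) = -793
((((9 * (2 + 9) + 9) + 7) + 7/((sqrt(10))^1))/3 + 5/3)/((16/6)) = 7 * sqrt(10)/80 + 15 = 15.28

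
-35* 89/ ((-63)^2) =-445/ 567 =-0.78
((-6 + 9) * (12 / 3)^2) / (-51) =-0.94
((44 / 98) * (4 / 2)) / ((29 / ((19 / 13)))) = 836 / 18473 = 0.05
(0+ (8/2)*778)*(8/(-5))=-24896/5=-4979.20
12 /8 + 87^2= 15141 /2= 7570.50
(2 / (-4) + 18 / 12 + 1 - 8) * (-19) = 114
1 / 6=0.17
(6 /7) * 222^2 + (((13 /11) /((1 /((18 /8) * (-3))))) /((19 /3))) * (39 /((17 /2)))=2100985155 /49742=42237.65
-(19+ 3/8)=-155/8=-19.38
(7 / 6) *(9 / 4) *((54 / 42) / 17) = 27 / 136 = 0.20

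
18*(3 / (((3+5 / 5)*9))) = 3 / 2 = 1.50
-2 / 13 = -0.15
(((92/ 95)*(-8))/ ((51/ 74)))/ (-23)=2368/ 4845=0.49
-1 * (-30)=30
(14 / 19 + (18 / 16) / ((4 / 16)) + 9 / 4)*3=1707 / 76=22.46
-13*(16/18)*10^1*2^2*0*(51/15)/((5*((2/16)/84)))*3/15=0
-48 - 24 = -72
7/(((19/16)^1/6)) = 672/19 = 35.37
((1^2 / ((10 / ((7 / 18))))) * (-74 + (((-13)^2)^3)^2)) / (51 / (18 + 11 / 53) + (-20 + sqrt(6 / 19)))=-9925645764676262501951 / 188213775156 - 30374063045358842005 * sqrt(114) / 188213775156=-54459095802.89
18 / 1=18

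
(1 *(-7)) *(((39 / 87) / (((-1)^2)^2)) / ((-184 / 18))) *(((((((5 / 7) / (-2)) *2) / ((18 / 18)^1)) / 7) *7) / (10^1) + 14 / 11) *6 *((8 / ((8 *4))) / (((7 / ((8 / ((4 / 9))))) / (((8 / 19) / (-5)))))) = -0.12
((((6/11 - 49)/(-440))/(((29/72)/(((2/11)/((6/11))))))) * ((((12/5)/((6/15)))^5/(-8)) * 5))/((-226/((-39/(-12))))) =5051241/793034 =6.37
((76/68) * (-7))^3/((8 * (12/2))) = -2352637/235824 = -9.98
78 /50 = 1.56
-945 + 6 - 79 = -1018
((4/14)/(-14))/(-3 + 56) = -1/2597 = -0.00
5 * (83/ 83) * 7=35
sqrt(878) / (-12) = -sqrt(878) / 12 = -2.47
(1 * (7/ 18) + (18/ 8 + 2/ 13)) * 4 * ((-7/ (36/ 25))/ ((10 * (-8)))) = 45745/ 67392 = 0.68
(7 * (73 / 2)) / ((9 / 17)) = 8687 / 18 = 482.61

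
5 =5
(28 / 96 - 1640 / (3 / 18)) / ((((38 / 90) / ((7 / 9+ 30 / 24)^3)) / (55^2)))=-587797311.34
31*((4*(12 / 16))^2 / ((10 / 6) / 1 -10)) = -837 / 25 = -33.48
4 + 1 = 5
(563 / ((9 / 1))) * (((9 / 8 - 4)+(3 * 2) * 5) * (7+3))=610855 / 36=16968.19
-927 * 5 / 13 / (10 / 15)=-13905 / 26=-534.81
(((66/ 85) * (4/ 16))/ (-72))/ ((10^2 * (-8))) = 11/ 3264000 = 0.00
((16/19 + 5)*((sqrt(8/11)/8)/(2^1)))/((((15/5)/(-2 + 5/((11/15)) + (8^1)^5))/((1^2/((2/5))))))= 66692685*sqrt(22)/36784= 8504.14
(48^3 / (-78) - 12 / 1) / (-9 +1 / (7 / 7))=4647 / 26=178.73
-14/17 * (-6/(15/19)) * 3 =1596/85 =18.78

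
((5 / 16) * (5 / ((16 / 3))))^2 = 5625 / 65536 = 0.09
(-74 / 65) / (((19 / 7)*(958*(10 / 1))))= -0.00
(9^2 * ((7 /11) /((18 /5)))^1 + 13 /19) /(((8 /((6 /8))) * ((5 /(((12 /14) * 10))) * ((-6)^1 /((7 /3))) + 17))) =18813 /207328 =0.09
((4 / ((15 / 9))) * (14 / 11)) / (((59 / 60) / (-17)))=-34272 / 649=-52.81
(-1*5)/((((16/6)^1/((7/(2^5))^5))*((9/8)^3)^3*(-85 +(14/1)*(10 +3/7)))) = -84035/15755099886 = -0.00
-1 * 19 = -19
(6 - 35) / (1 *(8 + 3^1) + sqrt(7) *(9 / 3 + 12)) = 319 / 1454 - 435 *sqrt(7) / 1454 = -0.57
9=9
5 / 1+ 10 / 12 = 35 / 6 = 5.83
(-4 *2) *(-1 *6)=48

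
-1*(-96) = 96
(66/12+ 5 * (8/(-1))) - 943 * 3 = -5727/2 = -2863.50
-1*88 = -88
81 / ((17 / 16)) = 1296 / 17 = 76.24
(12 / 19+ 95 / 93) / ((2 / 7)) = 20447 / 3534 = 5.79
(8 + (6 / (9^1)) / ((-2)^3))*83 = 7885 / 12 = 657.08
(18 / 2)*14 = 126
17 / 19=0.89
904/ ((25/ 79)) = 2856.64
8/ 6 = 4/ 3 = 1.33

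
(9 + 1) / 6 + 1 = 8 / 3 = 2.67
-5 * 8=-40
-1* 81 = -81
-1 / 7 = -0.14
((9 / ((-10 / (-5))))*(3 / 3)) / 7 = 9 / 14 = 0.64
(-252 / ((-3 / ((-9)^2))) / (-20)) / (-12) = 567 / 20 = 28.35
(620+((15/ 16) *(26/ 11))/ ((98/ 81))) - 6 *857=-38981933/ 8624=-4520.17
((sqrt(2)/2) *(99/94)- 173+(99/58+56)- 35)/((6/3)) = -8717/116+99 *sqrt(2)/376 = -74.77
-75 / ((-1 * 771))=25 / 257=0.10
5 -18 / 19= 77 / 19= 4.05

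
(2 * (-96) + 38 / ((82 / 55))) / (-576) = 6827 / 23616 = 0.29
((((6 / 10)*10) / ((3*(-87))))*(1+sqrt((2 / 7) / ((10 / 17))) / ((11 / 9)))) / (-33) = 2*sqrt(595) / 122815+2 / 2871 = 0.00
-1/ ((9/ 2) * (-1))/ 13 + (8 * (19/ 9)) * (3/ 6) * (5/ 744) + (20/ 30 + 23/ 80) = 894863/ 870480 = 1.03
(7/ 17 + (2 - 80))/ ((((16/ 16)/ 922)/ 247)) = -300381146/ 17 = -17669479.18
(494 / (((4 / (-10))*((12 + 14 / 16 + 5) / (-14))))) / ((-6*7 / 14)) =-10640 / 33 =-322.42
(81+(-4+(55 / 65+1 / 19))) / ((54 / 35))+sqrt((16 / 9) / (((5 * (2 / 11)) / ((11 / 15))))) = 22 * sqrt(6) / 45+673435 / 13338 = 51.69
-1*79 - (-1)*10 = -69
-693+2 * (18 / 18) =-691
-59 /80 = -0.74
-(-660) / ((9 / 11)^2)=26620 / 27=985.93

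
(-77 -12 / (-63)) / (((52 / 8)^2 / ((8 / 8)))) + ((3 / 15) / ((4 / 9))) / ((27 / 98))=-0.18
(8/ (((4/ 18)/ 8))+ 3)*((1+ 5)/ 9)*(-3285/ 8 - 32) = -343477/ 4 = -85869.25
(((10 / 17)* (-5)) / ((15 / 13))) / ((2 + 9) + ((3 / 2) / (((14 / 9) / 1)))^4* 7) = -11415040 / 76363779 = -0.15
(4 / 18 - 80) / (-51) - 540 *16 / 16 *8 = -1982162 / 459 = -4318.44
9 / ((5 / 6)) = 54 / 5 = 10.80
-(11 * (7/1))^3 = -456533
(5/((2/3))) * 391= 5865/2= 2932.50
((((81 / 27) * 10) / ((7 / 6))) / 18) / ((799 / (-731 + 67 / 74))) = -270135 / 206941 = -1.31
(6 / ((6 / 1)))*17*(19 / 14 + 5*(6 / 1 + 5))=13413 / 14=958.07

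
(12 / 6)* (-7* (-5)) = 70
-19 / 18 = -1.06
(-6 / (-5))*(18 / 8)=27 / 10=2.70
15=15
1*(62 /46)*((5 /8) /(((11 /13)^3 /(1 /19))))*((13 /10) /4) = 885391 /37225408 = 0.02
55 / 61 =0.90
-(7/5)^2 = -49/25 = -1.96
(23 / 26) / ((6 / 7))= 1.03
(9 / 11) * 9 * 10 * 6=4860 / 11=441.82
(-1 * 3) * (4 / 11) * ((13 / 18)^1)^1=-26 / 33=-0.79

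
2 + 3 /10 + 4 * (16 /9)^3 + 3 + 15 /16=1674491 /58320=28.71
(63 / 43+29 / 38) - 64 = -100935 / 1634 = -61.77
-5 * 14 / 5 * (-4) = 56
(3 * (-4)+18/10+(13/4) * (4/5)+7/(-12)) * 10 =-491/6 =-81.83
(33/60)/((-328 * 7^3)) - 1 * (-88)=198007029/2250080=88.00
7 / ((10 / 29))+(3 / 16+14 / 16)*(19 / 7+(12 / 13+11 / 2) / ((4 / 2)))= 774481 / 29120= 26.60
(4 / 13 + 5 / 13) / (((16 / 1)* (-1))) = -9 / 208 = -0.04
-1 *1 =-1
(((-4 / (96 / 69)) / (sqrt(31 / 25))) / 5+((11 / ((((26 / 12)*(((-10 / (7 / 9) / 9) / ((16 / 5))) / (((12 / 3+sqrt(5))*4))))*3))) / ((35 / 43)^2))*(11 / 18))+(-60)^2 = -7159328*sqrt(5) / 511875 - 23*sqrt(31) / 248+1814112688 / 511875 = 3512.26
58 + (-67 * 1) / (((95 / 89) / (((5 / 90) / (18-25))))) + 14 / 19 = 59.24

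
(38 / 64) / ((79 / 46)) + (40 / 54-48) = -1601065 / 34128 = -46.91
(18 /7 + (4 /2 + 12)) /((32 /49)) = 203 /8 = 25.38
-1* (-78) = 78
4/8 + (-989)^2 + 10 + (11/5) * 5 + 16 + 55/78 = 38148209/39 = 978159.21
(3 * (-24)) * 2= -144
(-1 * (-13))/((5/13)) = 169/5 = 33.80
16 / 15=1.07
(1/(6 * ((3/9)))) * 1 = 1/2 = 0.50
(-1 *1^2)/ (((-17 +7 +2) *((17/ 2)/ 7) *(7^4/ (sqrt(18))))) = 3 *sqrt(2)/ 23324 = 0.00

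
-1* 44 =-44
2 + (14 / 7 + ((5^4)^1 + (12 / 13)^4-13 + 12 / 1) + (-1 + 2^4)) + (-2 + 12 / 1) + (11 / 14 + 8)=264907969 / 399854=662.51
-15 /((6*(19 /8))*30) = -2 /57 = -0.04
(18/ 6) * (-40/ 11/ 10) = -12/ 11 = -1.09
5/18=0.28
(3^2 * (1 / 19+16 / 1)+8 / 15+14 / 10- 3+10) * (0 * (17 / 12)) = 0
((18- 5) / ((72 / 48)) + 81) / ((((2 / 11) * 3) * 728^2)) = 2959 / 9539712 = 0.00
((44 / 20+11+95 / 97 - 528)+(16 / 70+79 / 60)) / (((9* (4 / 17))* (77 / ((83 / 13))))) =-29447709689 / 1468106640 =-20.06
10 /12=5 /6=0.83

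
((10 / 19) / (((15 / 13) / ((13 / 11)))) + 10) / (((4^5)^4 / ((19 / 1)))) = 413 / 2267742732288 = 0.00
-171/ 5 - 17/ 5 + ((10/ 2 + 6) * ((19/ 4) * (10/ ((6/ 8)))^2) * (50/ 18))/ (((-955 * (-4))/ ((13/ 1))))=3883952/ 77355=50.21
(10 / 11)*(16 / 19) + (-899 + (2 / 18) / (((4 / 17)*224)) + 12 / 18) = -1512735647 / 1685376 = -897.57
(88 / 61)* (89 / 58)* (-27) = -105732 / 1769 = -59.77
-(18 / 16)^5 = -59049 / 32768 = -1.80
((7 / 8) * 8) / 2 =3.50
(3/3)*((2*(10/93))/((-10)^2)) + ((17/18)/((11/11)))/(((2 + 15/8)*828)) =706/288765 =0.00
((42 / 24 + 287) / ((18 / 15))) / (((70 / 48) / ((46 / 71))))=7590 / 71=106.90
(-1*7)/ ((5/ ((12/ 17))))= -0.99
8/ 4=2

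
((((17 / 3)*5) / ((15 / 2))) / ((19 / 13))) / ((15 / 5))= 442 / 513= 0.86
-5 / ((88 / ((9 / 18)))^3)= -5 / 5451776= -0.00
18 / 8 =2.25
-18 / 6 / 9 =-1 / 3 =-0.33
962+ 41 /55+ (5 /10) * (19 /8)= 963.93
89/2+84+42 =170.50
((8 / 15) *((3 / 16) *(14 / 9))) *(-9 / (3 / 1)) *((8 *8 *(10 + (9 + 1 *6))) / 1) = -2240 / 3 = -746.67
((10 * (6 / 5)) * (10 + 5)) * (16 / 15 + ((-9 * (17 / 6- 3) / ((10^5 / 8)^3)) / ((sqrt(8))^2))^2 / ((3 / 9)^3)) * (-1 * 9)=-84375000000000000000000019683 / 48828125000000000000000000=-1728.00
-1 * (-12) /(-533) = -12 /533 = -0.02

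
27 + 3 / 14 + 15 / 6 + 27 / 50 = 10589 / 350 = 30.25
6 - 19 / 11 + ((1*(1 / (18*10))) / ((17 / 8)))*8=36131 / 8415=4.29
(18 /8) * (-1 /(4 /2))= -9 /8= -1.12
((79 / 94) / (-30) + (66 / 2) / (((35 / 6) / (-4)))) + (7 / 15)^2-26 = -14342731 / 296100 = -48.44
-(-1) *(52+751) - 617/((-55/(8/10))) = 223293/275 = 811.97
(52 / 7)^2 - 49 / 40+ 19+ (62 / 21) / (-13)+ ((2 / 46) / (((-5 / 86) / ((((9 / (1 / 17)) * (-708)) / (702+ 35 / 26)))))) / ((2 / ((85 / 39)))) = 6373633390441 / 32150740440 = 198.24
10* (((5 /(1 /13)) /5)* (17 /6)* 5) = 5525 /3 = 1841.67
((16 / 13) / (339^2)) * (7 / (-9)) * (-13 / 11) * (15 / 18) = 280 / 34131537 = 0.00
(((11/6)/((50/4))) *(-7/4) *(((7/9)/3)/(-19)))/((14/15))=77/20520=0.00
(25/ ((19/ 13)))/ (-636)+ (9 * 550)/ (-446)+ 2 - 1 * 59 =-183580099/ 2694732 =-68.13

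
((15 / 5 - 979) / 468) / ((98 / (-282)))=11468 / 1911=6.00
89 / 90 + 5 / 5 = 179 / 90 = 1.99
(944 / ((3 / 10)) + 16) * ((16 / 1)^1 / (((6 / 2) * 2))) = 75904 / 9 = 8433.78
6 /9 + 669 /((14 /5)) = 10063 /42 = 239.60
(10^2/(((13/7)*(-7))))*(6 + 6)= -1200/13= -92.31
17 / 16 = 1.06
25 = 25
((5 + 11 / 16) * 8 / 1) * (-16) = -728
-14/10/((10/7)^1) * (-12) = 294/25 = 11.76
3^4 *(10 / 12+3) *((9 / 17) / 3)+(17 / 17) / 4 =3743 / 68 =55.04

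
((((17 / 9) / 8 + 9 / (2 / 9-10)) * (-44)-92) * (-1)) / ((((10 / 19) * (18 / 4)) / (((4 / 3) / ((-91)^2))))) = 42332 / 10061415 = 0.00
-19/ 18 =-1.06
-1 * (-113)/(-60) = -113/60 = -1.88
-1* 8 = -8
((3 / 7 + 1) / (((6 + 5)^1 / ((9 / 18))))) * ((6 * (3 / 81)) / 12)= 5 / 4158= 0.00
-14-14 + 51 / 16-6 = -30.81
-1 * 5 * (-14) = 70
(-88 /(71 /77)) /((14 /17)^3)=-594473 /3479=-170.87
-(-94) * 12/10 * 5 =564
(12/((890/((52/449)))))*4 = 1248/199805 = 0.01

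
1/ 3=0.33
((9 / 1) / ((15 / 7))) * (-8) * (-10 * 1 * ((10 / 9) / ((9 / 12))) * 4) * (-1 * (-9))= 17920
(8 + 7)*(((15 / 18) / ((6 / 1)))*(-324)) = -675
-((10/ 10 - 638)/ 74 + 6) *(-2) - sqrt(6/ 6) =-230/ 37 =-6.22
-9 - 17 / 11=-116 / 11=-10.55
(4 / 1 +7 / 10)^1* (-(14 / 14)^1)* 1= -47 / 10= -4.70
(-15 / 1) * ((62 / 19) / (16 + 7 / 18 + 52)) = -16740 / 23389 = -0.72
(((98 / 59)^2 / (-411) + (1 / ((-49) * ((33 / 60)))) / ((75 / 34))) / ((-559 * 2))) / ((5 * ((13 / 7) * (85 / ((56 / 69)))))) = 40329232 / 1863198844524875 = 0.00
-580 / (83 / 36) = -20880 / 83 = -251.57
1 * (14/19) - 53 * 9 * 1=-9049/19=-476.26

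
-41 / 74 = -0.55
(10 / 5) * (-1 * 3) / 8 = -3 / 4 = -0.75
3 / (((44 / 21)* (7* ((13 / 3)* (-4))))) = -27 / 2288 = -0.01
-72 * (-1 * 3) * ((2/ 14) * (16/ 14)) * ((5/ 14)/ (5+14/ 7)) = 4320/ 2401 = 1.80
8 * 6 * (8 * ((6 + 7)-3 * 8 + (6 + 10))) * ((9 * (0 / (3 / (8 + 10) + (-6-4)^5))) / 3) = 0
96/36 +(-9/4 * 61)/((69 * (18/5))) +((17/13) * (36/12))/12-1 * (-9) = 11.44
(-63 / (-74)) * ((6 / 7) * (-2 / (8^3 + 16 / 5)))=-135 / 47656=-0.00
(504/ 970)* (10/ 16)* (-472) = -14868/ 97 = -153.28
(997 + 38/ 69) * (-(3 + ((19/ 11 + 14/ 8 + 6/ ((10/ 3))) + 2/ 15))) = -382080881/ 45540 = -8390.01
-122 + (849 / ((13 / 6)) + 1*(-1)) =3495 / 13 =268.85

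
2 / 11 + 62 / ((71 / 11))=7644 / 781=9.79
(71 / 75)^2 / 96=5041 / 540000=0.01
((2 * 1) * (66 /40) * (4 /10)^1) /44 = 3 /100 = 0.03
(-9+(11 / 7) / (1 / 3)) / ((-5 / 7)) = 6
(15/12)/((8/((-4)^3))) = -10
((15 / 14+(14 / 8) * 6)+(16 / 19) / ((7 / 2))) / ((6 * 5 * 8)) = 0.05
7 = 7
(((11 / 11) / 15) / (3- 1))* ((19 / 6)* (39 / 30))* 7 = 1729 / 1800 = 0.96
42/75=14/25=0.56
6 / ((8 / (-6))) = -4.50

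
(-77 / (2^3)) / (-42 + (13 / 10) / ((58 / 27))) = 11165 / 48018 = 0.23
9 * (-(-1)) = 9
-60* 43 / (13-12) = -2580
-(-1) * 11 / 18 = 11 / 18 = 0.61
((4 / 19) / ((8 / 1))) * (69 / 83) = 69 / 3154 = 0.02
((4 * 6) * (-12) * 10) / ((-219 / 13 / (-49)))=-611520 / 73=-8376.99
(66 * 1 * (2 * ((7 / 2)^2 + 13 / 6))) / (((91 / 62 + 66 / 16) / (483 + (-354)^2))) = 3124741224 / 73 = 42804674.30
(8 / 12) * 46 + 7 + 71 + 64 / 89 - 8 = 27070 / 267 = 101.39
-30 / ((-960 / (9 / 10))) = 9 / 320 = 0.03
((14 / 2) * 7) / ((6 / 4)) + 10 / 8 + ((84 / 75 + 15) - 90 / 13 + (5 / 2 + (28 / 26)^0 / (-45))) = 533419 / 11700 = 45.59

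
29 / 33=0.88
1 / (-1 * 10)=-1 / 10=-0.10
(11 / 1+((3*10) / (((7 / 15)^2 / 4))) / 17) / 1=36163 / 833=43.41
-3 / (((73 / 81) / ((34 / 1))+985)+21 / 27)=-8262 / 2714905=-0.00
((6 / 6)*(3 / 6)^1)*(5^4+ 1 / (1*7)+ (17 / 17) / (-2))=8745 / 28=312.32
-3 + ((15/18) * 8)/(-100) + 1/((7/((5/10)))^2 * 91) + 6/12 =-686671/267540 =-2.57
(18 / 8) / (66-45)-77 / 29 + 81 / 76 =-5717 / 3857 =-1.48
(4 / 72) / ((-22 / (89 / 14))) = -89 / 5544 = -0.02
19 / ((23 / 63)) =1197 / 23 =52.04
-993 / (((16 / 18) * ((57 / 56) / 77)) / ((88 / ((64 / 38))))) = -17662491 / 4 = -4415622.75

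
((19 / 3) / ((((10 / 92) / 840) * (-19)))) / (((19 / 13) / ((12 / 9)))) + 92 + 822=-81854 / 57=-1436.04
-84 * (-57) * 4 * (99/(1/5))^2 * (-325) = -1525133610000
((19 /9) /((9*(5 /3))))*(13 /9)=247 /1215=0.20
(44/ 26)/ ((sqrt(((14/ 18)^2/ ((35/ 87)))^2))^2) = 400950/ 535717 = 0.75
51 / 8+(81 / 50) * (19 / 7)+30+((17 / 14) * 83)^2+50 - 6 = 100376817 / 9800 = 10242.53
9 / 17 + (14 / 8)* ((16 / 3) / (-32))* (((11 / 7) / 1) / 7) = 1325 / 2856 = 0.46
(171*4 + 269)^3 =865523177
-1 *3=-3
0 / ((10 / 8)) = 0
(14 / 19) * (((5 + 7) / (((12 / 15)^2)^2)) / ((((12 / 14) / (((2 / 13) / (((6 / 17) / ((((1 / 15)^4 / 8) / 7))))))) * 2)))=119 / 61461504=0.00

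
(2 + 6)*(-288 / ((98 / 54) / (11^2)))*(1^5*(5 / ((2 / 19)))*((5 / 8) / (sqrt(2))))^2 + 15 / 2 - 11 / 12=-39804307379 / 588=-67694400.30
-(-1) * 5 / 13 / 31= 5 / 403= 0.01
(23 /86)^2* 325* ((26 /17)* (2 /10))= 447005 /62866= 7.11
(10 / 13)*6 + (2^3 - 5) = 99 / 13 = 7.62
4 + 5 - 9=0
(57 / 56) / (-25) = -57 / 1400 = -0.04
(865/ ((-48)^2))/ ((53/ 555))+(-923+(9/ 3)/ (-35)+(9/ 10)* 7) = -260097745/ 284928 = -912.85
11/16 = 0.69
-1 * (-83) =83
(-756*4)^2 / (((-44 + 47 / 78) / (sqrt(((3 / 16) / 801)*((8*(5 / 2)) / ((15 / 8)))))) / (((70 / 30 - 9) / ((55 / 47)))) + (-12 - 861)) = -42386513781620736 / 3923095411903 - 554785209538560*sqrt(178) / 3923095411903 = -12691.07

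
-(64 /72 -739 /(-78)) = -2425 /234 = -10.36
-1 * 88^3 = -681472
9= 9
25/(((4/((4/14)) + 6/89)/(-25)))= -55625/1252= -44.43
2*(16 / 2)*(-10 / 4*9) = -360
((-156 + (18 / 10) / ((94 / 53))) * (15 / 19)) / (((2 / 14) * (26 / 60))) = -22945545 / 11609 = -1976.53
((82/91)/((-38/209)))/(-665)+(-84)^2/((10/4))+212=3034.41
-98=-98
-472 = -472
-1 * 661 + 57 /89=-58772 /89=-660.36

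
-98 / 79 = -1.24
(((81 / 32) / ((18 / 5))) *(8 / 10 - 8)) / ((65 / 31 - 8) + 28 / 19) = 47709 / 41744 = 1.14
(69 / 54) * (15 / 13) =115 / 78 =1.47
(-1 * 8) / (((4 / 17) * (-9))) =3.78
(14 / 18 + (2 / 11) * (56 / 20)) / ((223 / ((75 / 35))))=0.01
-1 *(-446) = 446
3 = 3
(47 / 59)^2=2209 / 3481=0.63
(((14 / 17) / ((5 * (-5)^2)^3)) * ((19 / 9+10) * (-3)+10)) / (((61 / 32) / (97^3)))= -32301322816 / 6076171875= -5.32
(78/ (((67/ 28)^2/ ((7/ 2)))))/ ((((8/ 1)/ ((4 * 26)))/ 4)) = 11129664/ 4489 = 2479.32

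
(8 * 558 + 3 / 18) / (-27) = -26785 / 162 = -165.34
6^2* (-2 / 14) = -36 / 7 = -5.14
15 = 15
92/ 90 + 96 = 4366/ 45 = 97.02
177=177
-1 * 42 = -42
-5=-5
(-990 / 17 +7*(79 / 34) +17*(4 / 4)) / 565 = -849 / 19210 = -0.04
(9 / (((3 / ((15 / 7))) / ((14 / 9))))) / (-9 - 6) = -2 / 3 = -0.67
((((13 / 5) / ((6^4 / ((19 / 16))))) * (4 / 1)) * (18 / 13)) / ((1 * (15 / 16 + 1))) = 19 / 2790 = 0.01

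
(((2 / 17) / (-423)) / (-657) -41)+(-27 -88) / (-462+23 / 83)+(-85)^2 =1300755101227445 / 181056515301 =7184.25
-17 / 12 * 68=-289 / 3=-96.33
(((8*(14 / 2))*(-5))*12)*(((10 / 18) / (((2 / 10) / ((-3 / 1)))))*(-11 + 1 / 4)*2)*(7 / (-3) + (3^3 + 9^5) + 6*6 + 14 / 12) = -106754165000 / 3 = -35584721666.67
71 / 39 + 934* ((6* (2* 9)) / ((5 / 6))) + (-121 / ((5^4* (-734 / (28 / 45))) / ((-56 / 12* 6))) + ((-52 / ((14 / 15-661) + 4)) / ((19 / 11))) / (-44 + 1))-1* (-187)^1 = 10061174238950614096 / 82988876221875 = 121235.21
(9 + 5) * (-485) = -6790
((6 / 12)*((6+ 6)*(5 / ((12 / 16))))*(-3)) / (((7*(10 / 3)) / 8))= -41.14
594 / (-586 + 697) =198 / 37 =5.35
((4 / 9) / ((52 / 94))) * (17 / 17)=0.80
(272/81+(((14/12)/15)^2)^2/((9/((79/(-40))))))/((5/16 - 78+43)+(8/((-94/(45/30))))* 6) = -3727805485087/39357634725000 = -0.09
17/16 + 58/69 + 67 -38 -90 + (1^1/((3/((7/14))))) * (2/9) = -586819/9936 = -59.06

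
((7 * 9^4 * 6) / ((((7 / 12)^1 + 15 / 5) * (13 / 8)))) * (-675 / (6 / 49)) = -145827410400 / 559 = -260871932.74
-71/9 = -7.89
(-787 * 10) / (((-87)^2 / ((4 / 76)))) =-7870 / 143811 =-0.05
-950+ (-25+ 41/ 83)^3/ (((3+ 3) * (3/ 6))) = -3348189418/ 571787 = -5855.66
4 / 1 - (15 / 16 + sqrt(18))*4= -16.72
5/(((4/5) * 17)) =25/68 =0.37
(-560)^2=313600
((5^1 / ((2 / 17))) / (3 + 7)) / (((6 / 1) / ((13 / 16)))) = 221 / 384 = 0.58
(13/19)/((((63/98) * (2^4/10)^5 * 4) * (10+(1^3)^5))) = 284375/123273216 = 0.00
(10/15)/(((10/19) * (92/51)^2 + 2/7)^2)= 39889880163/238960288562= 0.17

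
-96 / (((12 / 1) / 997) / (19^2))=-2879336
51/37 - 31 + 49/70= -10701/370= -28.92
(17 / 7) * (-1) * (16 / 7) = -272 / 49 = -5.55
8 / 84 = 2 / 21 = 0.10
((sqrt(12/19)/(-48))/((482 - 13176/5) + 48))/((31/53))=265 * sqrt(57)/148795536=0.00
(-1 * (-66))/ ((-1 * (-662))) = 33/ 331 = 0.10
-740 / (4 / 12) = -2220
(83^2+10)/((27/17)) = 117283/27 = 4343.81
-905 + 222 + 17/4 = -2715/4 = -678.75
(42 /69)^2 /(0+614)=98 /162403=0.00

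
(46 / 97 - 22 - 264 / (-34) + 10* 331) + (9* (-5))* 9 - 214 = 4414767 / 1649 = 2677.24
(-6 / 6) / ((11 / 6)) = -6 / 11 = -0.55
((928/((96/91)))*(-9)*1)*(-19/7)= 21489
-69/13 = -5.31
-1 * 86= -86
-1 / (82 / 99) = -99 / 82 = -1.21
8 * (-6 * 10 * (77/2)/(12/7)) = -10780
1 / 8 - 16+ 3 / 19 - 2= -2693 / 152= -17.72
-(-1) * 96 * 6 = 576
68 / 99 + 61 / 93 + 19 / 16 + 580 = 28604567 / 49104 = 582.53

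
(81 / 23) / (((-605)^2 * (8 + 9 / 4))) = 324 / 345161575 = 0.00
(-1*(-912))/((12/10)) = 760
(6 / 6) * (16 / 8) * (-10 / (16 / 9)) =-45 / 4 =-11.25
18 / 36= 1 / 2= 0.50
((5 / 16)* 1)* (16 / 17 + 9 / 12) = 575 / 1088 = 0.53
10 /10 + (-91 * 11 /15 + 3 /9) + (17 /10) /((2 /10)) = -569 /10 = -56.90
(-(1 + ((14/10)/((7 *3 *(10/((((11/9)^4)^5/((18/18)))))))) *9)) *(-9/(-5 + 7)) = 875377752583508822551/45028390589099736300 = 19.44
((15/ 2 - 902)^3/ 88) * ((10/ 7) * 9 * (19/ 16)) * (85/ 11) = -416117578114575/ 433664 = -959539131.94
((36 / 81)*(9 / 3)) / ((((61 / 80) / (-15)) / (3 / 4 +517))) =-828400 / 61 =-13580.33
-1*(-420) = 420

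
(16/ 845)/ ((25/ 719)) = 11504/ 21125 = 0.54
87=87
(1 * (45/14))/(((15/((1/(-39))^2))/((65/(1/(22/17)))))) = 55/4641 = 0.01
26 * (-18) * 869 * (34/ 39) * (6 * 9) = -19145808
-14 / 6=-7 / 3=-2.33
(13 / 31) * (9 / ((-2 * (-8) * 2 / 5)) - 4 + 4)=585 / 992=0.59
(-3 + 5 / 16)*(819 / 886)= -35217 / 14176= -2.48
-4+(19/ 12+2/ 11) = -295/ 132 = -2.23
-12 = -12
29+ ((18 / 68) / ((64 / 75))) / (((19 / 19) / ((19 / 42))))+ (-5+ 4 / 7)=752819 / 30464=24.71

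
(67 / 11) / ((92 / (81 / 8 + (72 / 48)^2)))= 0.82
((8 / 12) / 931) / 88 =1 / 122892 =0.00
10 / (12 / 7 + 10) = 35 / 41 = 0.85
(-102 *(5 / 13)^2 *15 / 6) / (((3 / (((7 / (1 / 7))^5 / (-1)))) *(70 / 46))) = 394456508425 / 169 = 2334062180.03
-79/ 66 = -1.20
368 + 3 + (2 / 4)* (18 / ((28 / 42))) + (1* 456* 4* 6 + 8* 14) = 22881 / 2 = 11440.50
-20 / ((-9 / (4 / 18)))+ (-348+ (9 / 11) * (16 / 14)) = -2161564 / 6237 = -346.57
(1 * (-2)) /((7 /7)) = -2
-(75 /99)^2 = -625 /1089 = -0.57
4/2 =2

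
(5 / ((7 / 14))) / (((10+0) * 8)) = 1 / 8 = 0.12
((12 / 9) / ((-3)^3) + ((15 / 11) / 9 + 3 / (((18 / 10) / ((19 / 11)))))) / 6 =1328 / 2673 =0.50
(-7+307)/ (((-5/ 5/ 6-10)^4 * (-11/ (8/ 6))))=-518400/ 152304251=-0.00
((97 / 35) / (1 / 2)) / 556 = 97 / 9730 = 0.01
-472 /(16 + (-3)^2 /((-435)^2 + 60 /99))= -2947378040 /99911417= -29.50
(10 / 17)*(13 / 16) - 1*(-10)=10.48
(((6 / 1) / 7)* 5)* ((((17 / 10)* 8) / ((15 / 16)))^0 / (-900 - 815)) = -6 / 2401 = -0.00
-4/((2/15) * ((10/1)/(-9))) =27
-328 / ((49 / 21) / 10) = -9840 / 7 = -1405.71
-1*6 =-6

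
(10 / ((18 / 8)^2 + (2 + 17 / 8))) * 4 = 640 / 147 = 4.35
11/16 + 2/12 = 41/48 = 0.85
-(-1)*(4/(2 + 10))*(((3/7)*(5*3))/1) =15/7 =2.14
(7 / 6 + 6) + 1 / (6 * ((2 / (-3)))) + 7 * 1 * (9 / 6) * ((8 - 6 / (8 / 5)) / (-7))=13 / 24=0.54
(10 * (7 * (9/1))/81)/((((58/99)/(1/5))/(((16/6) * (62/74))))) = 19096/3219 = 5.93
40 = 40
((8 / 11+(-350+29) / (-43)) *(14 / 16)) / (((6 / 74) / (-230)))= -115416875 / 5676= -20334.19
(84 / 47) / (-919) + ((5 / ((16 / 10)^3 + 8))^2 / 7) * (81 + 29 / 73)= 50078435949347 / 25229454245856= 1.98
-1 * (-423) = 423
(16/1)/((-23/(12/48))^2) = 1/529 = 0.00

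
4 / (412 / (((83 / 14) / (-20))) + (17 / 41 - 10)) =-0.00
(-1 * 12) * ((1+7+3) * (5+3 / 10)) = -3498 / 5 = -699.60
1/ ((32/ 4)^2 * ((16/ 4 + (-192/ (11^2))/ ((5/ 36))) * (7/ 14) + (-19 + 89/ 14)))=-4235/ 4432928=-0.00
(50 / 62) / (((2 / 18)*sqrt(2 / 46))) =34.81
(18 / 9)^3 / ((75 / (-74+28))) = -368 / 75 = -4.91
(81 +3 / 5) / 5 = 408 / 25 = 16.32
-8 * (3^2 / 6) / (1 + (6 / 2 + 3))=-12 / 7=-1.71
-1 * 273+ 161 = -112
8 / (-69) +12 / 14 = 358 / 483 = 0.74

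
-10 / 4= -5 / 2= -2.50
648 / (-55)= -648 / 55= -11.78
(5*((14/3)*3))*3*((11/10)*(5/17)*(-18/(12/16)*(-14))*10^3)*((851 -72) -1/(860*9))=12999513604000/731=17783192344.73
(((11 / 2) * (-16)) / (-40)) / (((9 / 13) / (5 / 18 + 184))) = 585.59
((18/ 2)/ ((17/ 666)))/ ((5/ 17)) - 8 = 5954/ 5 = 1190.80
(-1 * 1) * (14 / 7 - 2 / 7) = -12 / 7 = -1.71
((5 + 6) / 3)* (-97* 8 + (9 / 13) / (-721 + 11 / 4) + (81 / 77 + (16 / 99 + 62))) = -18448974337 / 7058961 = -2613.55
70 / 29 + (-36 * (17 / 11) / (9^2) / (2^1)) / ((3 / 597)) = -189284 / 2871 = -65.93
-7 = -7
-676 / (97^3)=-676 / 912673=-0.00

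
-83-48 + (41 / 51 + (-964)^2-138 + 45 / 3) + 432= 47403215 / 51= 929474.80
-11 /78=-0.14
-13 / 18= -0.72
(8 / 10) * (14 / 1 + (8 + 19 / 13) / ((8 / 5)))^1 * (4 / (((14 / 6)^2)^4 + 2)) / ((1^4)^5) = 27175662 / 375564995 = 0.07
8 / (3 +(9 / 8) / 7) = 448 / 177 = 2.53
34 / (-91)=-34 / 91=-0.37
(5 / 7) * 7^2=35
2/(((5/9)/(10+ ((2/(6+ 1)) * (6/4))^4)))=433638/12005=36.12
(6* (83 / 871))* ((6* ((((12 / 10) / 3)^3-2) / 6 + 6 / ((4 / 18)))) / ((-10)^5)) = -0.00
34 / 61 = 0.56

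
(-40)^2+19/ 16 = 25619/ 16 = 1601.19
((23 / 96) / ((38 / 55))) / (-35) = -253 / 25536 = -0.01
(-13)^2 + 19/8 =1371/8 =171.38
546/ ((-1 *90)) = -91/ 15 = -6.07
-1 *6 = -6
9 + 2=11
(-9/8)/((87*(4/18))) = -27/464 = -0.06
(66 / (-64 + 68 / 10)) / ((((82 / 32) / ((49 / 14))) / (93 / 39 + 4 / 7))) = -32280 / 6929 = -4.66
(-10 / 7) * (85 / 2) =-425 / 7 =-60.71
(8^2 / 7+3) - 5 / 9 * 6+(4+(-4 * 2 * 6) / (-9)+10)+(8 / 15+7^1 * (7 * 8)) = 44171 / 105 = 420.68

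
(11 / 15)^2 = 121 / 225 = 0.54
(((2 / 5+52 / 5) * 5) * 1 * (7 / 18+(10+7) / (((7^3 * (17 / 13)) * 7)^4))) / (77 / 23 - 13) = -26287015450052228047 / 12082230703745278762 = -2.18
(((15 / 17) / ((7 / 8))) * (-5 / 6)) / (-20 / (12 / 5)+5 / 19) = 285 / 2737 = 0.10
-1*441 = -441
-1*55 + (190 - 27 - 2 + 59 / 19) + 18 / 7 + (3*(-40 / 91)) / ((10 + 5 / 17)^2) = 1182538341 / 10590125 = 111.66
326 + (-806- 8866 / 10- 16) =-6913 / 5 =-1382.60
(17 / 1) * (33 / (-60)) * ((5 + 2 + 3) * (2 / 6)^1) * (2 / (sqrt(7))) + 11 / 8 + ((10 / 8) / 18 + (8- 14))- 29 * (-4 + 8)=-1085 / 9- 187 * sqrt(7) / 21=-144.12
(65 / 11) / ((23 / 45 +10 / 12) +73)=5850 / 73601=0.08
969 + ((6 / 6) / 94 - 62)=85259 / 94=907.01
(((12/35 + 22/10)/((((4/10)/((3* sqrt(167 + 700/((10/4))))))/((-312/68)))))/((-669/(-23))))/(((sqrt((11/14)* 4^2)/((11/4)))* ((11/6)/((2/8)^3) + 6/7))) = -239499* sqrt(68838)/150548192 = -0.42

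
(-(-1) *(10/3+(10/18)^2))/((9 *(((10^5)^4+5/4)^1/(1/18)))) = 118/524880000000000000006561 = 0.00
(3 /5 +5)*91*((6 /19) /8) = 1911 /95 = 20.12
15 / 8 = 1.88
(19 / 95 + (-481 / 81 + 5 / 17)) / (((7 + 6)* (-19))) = 37483 / 1700595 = 0.02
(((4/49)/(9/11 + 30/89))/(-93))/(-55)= 356/25769835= 0.00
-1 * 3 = -3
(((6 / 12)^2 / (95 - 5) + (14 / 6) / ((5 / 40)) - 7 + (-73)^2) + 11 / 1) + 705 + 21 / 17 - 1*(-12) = 37147817 / 6120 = 6069.90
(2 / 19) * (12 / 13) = 24 / 247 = 0.10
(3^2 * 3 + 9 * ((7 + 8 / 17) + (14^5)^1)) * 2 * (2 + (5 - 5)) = 329154696 / 17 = 19362040.94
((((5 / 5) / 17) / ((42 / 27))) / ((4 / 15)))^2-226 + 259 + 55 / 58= 892784813 / 26282816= 33.97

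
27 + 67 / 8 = 283 / 8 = 35.38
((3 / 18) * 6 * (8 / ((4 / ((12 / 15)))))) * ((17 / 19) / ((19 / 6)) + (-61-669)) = -2107424 / 1805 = -1167.55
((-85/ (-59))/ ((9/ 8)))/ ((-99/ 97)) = -65960/ 52569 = -1.25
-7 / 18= -0.39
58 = 58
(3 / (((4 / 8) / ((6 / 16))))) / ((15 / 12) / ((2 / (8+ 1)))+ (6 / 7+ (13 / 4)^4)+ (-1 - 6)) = 448 / 22111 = 0.02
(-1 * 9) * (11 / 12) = -8.25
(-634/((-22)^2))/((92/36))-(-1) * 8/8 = 2713/5566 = 0.49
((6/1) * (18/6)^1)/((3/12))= 72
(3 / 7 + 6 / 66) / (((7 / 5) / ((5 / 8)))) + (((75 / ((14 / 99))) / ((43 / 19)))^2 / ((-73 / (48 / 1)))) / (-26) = 1313761608875 / 945783839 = 1389.07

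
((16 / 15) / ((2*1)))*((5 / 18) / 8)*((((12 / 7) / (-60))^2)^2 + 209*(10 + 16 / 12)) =10663441253 / 243101250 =43.86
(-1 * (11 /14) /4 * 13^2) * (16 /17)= -3718 /119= -31.24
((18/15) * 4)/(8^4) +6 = 6.00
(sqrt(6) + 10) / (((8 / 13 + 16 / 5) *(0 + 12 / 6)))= 1.63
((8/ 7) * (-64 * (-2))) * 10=10240/ 7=1462.86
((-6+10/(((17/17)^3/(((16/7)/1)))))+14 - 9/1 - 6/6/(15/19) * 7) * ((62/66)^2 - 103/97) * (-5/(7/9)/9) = 1.66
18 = 18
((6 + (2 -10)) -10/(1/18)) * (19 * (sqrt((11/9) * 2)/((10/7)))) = -12103 * sqrt(22)/15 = -3784.54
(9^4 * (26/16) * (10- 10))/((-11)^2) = 0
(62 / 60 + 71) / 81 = 2161 / 2430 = 0.89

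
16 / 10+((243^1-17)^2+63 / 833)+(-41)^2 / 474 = 14406437053 / 282030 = 51081.22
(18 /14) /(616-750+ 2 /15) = -135 /14056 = -0.01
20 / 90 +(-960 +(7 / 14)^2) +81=-31627 / 36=-878.53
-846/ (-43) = 846/ 43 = 19.67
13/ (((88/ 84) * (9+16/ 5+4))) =455/ 594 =0.77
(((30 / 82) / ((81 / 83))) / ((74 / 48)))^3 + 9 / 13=23380541348693 / 33084732149001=0.71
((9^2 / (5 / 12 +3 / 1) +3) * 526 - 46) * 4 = 2296336 / 41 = 56008.20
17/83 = 0.20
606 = 606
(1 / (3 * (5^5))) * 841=841 / 9375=0.09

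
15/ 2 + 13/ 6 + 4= 41/ 3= 13.67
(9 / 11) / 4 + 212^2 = 1977545 / 44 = 44944.20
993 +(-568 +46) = 471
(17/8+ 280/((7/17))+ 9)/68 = 5529/544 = 10.16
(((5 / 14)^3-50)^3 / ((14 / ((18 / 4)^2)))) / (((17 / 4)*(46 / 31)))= -28591.33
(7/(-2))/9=-7/18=-0.39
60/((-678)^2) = 5/38307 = 0.00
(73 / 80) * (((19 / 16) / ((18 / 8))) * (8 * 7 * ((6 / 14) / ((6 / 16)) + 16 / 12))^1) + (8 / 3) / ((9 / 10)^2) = 170279 / 2430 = 70.07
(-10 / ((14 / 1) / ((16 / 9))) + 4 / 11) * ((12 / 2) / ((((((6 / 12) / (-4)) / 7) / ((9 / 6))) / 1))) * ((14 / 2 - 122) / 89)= -577760 / 979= -590.15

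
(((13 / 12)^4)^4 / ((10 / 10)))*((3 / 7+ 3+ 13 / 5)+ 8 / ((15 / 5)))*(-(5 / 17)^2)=-3037626820921215974165 / 1122062567233976008704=-2.71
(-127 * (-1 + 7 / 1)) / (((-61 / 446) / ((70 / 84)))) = 283210 / 61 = 4642.79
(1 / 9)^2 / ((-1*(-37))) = 1 / 2997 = 0.00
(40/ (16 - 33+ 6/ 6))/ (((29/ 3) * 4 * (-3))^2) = -5/ 26912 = -0.00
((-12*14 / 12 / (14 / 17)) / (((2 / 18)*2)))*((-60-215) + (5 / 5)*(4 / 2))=41769 / 2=20884.50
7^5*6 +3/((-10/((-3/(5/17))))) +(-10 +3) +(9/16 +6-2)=40337049/400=100842.62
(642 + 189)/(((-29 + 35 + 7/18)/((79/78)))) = 196947/1495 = 131.74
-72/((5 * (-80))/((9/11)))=81/550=0.15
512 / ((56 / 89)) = 5696 / 7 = 813.71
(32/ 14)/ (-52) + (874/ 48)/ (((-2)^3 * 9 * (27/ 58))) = -1246555/ 2122848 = -0.59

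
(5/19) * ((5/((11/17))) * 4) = 1700/209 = 8.13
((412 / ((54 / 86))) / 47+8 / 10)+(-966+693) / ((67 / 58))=-94191778 / 425115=-221.57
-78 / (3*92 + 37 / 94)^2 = -689208 / 675012361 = -0.00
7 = 7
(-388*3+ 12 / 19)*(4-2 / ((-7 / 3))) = -5650.65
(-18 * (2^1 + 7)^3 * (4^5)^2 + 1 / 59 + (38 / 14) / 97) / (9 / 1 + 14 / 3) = -1653647685446376 / 1642501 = -1006786410.14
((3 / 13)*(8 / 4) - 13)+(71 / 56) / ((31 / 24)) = -32602 / 2821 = -11.56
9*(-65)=-585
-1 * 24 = -24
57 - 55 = 2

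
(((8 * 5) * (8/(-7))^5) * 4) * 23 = -120586240/16807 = -7174.76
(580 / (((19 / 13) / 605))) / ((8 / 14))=7982975 / 19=420156.58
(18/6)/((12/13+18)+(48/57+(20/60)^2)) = 6669/44185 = 0.15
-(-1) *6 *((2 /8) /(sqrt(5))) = 3 *sqrt(5) /10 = 0.67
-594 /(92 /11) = -3267 /46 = -71.02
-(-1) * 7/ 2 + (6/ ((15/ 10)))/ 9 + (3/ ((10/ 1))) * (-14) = -23/ 90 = -0.26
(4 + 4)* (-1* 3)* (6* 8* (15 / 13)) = -17280 / 13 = -1329.23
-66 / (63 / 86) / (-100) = 473 / 525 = 0.90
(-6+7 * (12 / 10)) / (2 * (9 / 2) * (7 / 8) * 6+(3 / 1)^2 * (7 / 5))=0.04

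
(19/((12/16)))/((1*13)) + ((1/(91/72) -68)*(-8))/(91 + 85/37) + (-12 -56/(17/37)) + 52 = -297067052/4005183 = -74.17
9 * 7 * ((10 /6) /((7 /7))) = 105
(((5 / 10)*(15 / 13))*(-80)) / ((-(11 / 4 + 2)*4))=600 / 247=2.43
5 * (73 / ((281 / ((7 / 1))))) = 2555 / 281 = 9.09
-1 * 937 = -937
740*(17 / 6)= 6290 / 3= 2096.67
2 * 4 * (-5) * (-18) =720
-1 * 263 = -263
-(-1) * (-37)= -37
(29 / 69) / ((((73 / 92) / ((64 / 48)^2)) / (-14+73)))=109504 / 1971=55.56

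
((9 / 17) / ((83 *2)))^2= 81 / 7963684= 0.00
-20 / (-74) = 10 / 37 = 0.27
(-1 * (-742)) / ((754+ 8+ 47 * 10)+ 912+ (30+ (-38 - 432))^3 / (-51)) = 18921 / 42646672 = 0.00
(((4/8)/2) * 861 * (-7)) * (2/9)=-334.83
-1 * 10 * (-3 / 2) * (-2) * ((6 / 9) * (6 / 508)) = -30 / 127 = -0.24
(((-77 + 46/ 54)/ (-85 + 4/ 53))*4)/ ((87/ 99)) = 4794592/ 1174761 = 4.08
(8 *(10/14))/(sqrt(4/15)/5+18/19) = 641250/105049 - 18050 *sqrt(15)/105049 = 5.44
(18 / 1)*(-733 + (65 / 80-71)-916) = -247563 / 8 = -30945.38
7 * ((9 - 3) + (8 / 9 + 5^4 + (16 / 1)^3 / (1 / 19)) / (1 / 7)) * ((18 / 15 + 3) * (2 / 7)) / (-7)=-9884794 / 15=-658986.27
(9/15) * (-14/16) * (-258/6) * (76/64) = 17157/640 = 26.81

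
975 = 975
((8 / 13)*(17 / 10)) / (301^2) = 68 / 5889065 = 0.00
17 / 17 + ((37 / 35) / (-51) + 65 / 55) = 42433 / 19635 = 2.16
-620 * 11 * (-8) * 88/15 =960256/3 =320085.33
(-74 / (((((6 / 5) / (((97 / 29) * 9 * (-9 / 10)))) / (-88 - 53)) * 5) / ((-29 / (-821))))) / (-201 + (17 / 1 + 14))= 13663323 / 1395700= 9.79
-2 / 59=-0.03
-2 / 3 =-0.67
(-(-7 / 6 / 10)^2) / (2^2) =-49 / 14400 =-0.00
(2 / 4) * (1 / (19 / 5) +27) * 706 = 182854 / 19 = 9623.89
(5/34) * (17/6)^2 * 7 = 8.26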